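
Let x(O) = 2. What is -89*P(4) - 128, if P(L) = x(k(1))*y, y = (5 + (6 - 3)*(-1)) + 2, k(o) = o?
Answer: -840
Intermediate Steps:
y = 4 (y = (5 + 3*(-1)) + 2 = (5 - 3) + 2 = 2 + 2 = 4)
P(L) = 8 (P(L) = 2*4 = 8)
-89*P(4) - 128 = -89*8 - 128 = -712 - 128 = -840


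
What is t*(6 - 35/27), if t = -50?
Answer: -6350/27 ≈ -235.19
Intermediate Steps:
t*(6 - 35/27) = -50*(6 - 35/27) = -50*127/27 = -6350/27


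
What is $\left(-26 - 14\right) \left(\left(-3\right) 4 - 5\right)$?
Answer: $680$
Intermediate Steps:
$\left(-26 - 14\right) \left(\left(-3\right) 4 - 5\right) = - 40 \left(-12 - 5\right) = \left(-40\right) \left(-17\right) = 680$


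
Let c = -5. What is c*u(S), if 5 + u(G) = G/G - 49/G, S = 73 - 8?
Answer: 309/13 ≈ 23.769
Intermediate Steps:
S = 65
u(G) = -4 - 49/G (u(G) = -5 + (G/G - 49/G) = -5 + (1 - 49/G) = -4 - 49/G)
c*u(S) = -5*(-4 - 49/65) = -5*(-309/65) = 309/13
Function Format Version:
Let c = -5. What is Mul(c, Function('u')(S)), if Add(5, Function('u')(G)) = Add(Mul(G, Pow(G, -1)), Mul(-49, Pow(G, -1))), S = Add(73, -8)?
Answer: Rational(309, 13) ≈ 23.769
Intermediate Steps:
S = 65
Function('u')(G) = Add(-4, Mul(-49, Pow(G, -1))) (Function('u')(G) = Add(-5, Add(Mul(G, Pow(G, -1)), Mul(-49, Pow(G, -1)))) = Add(-5, Add(1, Mul(-49, Pow(G, -1)))) = Add(-4, Mul(-49, Pow(G, -1))))
Mul(c, Function('u')(S)) = Mul(-5, Add(-4, Mul(-49, Pow(65, -1)))) = Mul(-5, Add(-4, Mul(-49, Rational(1, 65)))) = Mul(-5, Add(-4, Rational(-49, 65))) = Mul(-5, Rational(-309, 65)) = Rational(309, 13)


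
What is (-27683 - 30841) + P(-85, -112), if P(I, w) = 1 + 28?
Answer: -58495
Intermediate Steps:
P(I, w) = 29
(-27683 - 30841) + P(-85, -112) = (-27683 - 30841) + 29 = -58524 + 29 = -58495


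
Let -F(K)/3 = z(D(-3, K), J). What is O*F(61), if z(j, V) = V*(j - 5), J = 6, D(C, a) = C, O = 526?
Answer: 75744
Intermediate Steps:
z(j, V) = V*(-5 + j)
F(K) = 144 (F(K) = -18*(-5 - 3) = -18*(-8) = -3*(-48) = 144)
O*F(61) = 526*144 = 75744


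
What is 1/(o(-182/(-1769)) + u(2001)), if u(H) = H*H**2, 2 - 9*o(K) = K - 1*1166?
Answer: 5307/42519716535977 ≈ 1.2481e-10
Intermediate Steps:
o(K) = 1168/9 - K/9 (o(K) = 2/9 - (K - 1*1166)/9 = 2/9 - (K - 1166)/9 = 2/9 - (-1166 + K)/9 = 2/9 + (1166/9 - K/9) = 1168/9 - K/9)
u(H) = H**3
1/(o(-182/(-1769)) + u(2001)) = 1/((1168/9 - (-182)/(9*(-1769))) + 2001**3) = 1/((1168/9 - (-182)*(-1)/(9*1769)) + 8012006001) = 1/((1168/9 - 1/9*182/1769) + 8012006001) = 1/((1168/9 - 182/15921) + 8012006001) = 1/(688670/5307 + 8012006001) = 1/(42519716535977/5307) = 5307/42519716535977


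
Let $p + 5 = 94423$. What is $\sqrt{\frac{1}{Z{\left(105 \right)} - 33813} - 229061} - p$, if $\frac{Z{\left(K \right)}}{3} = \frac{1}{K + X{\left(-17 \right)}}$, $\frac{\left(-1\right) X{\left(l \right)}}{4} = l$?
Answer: $-94418 + \frac{i \sqrt{7838091377367197034}}{5849646} \approx -94418.0 + 478.6 i$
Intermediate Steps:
$p = 94418$ ($p = -5 + 94423 = 94418$)
$X{\left(l \right)} = - 4 l$
$Z{\left(K \right)} = \frac{3}{68 + K}$ ($Z{\left(K \right)} = \frac{3}{K - -68} = \frac{3}{K + 68} = \frac{3}{68 + K}$)
$\sqrt{\frac{1}{Z{\left(105 \right)} - 33813} - 229061} - p = \sqrt{\frac{1}{\frac{3}{68 + 105} - 33813} - 229061} - 94418 = \sqrt{\frac{1}{\frac{3}{173} - 33813} - 229061} - 94418 = \sqrt{\frac{1}{- \frac{5849646}{173}} - 229061} - 94418 = \sqrt{- \frac{173}{5849646} - 229061} - 94418 = \sqrt{- \frac{1339925762579}{5849646}} - 94418 = \frac{i \sqrt{7838091377367197034}}{5849646} - 94418 = -94418 + \frac{i \sqrt{7838091377367197034}}{5849646}$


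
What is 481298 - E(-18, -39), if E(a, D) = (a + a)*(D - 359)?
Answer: 466970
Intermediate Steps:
E(a, D) = 2*a*(-359 + D) (E(a, D) = (2*a)*(-359 + D) = 2*a*(-359 + D))
481298 - E(-18, -39) = 481298 - 2*(-18)*(-359 - 39) = 481298 - 2*(-18)*(-398) = 481298 - 1*14328 = 481298 - 14328 = 466970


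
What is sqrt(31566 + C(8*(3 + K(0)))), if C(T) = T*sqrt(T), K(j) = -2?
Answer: sqrt(31566 + 16*sqrt(2)) ≈ 177.73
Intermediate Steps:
C(T) = T**(3/2)
sqrt(31566 + C(8*(3 + K(0)))) = sqrt(31566 + (8*(3 - 2))**(3/2)) = sqrt(31566 + (8*1)**(3/2)) = sqrt(31566 + 8**(3/2)) = sqrt(31566 + 16*sqrt(2))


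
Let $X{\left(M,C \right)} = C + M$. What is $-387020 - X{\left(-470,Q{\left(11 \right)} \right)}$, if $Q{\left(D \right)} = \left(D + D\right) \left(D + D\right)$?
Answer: $-387034$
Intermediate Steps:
$Q{\left(D \right)} = 4 D^{2}$ ($Q{\left(D \right)} = 2 D 2 D = 4 D^{2}$)
$-387020 - X{\left(-470,Q{\left(11 \right)} \right)} = -387020 - \left(4 \cdot 11^{2} - 470\right) = -387020 - \left(4 \cdot 121 - 470\right) = -387020 - \left(484 - 470\right) = -387020 - 14 = -387034$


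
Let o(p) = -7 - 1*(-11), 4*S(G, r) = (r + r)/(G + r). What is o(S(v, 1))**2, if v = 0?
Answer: 16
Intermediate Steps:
S(G, r) = r/(2*(G + r)) (S(G, r) = ((r + r)/(G + r))/4 = ((2*r)/(G + r))/4 = (2*r/(G + r))/4 = r/(2*(G + r)))
o(p) = 4 (o(p) = -7 + 11 = 4)
o(S(v, 1))**2 = 4**2 = 16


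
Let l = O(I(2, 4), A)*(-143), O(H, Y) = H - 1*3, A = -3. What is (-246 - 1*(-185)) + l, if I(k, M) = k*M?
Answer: -776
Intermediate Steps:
I(k, M) = M*k
O(H, Y) = -3 + H (O(H, Y) = H - 3 = -3 + H)
l = -715 (l = (-3 + 4*2)*(-143) = (-3 + 8)*(-143) = 5*(-143) = -715)
(-246 - 1*(-185)) + l = (-246 - 1*(-185)) - 715 = (-246 + 185) - 715 = -61 - 715 = -776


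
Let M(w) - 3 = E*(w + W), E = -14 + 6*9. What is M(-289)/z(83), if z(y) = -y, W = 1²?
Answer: 11517/83 ≈ 138.76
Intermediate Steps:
E = 40 (E = -14 + 54 = 40)
W = 1
M(w) = 43 + 40*w (M(w) = 3 + 40*(w + 1) = 3 + 40*(1 + w) = 3 + (40 + 40*w) = 43 + 40*w)
M(-289)/z(83) = (43 + 40*(-289))/((-1*83)) = (43 - 11560)/(-83) = -11517*(-1/83) = 11517/83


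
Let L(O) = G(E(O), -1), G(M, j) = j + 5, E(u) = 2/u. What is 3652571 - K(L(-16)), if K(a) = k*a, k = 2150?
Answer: 3643971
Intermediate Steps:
G(M, j) = 5 + j
L(O) = 4 (L(O) = 5 - 1 = 4)
K(a) = 2150*a
3652571 - K(L(-16)) = 3652571 - 2150*4 = 3652571 - 1*8600 = 3652571 - 8600 = 3643971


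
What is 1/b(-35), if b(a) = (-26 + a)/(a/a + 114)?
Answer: -115/61 ≈ -1.8852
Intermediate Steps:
b(a) = -26/115 + a/115 (b(a) = (-26 + a)/(1 + 114) = (-26 + a)/115 = (-26 + a)*(1/115) = -26/115 + a/115)
1/b(-35) = 1/(-26/115 + (1/115)*(-35)) = 1/(-26/115 - 7/23) = 1/(-61/115) = -115/61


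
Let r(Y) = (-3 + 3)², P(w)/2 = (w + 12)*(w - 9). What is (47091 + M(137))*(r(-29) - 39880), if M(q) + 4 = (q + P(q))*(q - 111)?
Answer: -41570632840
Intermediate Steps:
P(w) = 2*(-9 + w)*(12 + w) (P(w) = 2*((w + 12)*(w - 9)) = 2*((12 + w)*(-9 + w)) = 2*((-9 + w)*(12 + w)) = 2*(-9 + w)*(12 + w))
M(q) = -4 + (-111 + q)*(-216 + 2*q² + 7*q) (M(q) = -4 + (q + (-216 + 2*q² + 6*q))*(q - 111) = -4 + (-216 + 2*q² + 7*q)*(-111 + q) = -4 + (-111 + q)*(-216 + 2*q² + 7*q))
r(Y) = 0 (r(Y) = 0² = 0)
(47091 + M(137))*(r(-29) - 39880) = (47091 + (23972 - 993*137 - 215*137² + 2*137³))*(0 - 39880) = (47091 + (23972 - 136041 - 215*18769 + 2*2571353))*(-39880) = (47091 + (23972 - 136041 - 4035335 + 5142706))*(-39880) = (47091 + 995302)*(-39880) = 1042393*(-39880) = -41570632840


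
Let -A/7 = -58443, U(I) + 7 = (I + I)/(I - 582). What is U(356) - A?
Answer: -46229560/113 ≈ -4.0911e+5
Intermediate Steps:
U(I) = -7 + 2*I/(-582 + I) (U(I) = -7 + (I + I)/(I - 582) = -7 + (2*I)/(-582 + I) = -7 + 2*I/(-582 + I))
A = 409101 (A = -7*(-58443) = 409101)
U(356) - A = (4074 - 5*356)/(-582 + 356) - 1*409101 = (4074 - 1780)/(-226) - 409101 = -1/226*2294 - 409101 = -1147/113 - 409101 = -46229560/113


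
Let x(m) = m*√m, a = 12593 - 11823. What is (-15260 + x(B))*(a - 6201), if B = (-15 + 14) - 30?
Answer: 82877060 + 168361*I*√31 ≈ 8.2877e+7 + 9.3739e+5*I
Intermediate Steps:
a = 770
B = -31 (B = -1 - 30 = -31)
x(m) = m^(3/2)
(-15260 + x(B))*(a - 6201) = (-15260 + (-31)^(3/2))*(770 - 6201) = (-15260 - 31*I*√31)*(-5431) = 82877060 + 168361*I*√31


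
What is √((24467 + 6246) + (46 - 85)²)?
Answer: √32234 ≈ 179.54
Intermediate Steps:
√((24467 + 6246) + (46 - 85)²) = √(30713 + (-39)²) = √(30713 + 1521) = √32234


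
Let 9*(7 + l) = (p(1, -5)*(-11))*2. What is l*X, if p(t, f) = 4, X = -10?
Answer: 1510/9 ≈ 167.78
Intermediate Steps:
l = -151/9 (l = -7 + ((4*(-11))*2)/9 = -7 + (-44*2)/9 = -7 + (⅑)*(-88) = -7 - 88/9 = -151/9 ≈ -16.778)
l*X = -151/9*(-10) = 1510/9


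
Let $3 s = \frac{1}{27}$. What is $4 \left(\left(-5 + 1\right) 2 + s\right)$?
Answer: $- \frac{2588}{81} \approx -31.951$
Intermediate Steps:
$s = \frac{1}{81}$ ($s = \frac{1}{3 \cdot 27} = \frac{1}{3} \cdot \frac{1}{27} = \frac{1}{81} \approx 0.012346$)
$4 \left(\left(-5 + 1\right) 2 + s\right) = 4 \left(\left(-5 + 1\right) 2 + \frac{1}{81}\right) = 4 \left(\left(-4\right) 2 + \frac{1}{81}\right) = 4 \left(-8 + \frac{1}{81}\right) = 4 \left(- \frac{647}{81}\right) = - \frac{2588}{81}$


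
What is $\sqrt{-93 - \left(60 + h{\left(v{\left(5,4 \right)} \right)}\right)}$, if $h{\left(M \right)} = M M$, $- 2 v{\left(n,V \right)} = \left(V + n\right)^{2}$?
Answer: $\frac{3 i \sqrt{797}}{2} \approx 42.347 i$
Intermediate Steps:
$v{\left(n,V \right)} = - \frac{\left(V + n\right)^{2}}{2}$
$h{\left(M \right)} = M^{2}$
$\sqrt{-93 - \left(60 + h{\left(v{\left(5,4 \right)} \right)}\right)} = \sqrt{-93 - \left(60 + \left(- \frac{\left(4 + 5\right)^{2}}{2}\right)^{2}\right)} = \sqrt{-93 - \left(60 + \left(- \frac{9^{2}}{2}\right)^{2}\right)} = \sqrt{-93 - \left(60 + \left(\left(- \frac{1}{2}\right) 81\right)^{2}\right)} = \sqrt{-93 - \frac{6801}{4}} = \sqrt{- \frac{7173}{4}} = \frac{3 i \sqrt{797}}{2}$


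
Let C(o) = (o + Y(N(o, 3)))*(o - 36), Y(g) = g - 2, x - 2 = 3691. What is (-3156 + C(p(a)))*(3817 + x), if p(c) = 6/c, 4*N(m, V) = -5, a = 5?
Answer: -115828983/5 ≈ -2.3166e+7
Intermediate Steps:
x = 3693 (x = 2 + 3691 = 3693)
N(m, V) = -5/4 (N(m, V) = (1/4)*(-5) = -5/4)
Y(g) = -2 + g
C(o) = (-36 + o)*(-13/4 + o) (C(o) = (o + (-2 - 5/4))*(o - 36) = (o - 13/4)*(-36 + o) = (-13/4 + o)*(-36 + o) = (-36 + o)*(-13/4 + o))
(-3156 + C(p(a)))*(3817 + x) = (-3156 + (117 + (6/5)**2 - 471/(2*5)))*(3817 + 3693) = (-3156 + (117 + (6*(1/5))**2 - 471/(2*5)))*7510 = (-3156 + (117 + (6/5)**2 - 157/4*6/5))*7510 = (-3156 + (117 + 36/25 - 471/10))*7510 = (-3156 + 3567/50)*7510 = -154233/50*7510 = -115828983/5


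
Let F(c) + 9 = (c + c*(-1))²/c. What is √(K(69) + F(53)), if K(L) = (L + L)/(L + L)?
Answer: 2*I*√2 ≈ 2.8284*I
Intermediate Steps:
F(c) = -9 (F(c) = -9 + (c + c*(-1))²/c = -9 + (c - c)²/c = -9 + 0²/c = -9 + 0/c = -9 + 0 = -9)
K(L) = 1 (K(L) = (2*L)/((2*L)) = (2*L)*(1/(2*L)) = 1)
√(K(69) + F(53)) = √(1 - 9) = √(-8) = 2*I*√2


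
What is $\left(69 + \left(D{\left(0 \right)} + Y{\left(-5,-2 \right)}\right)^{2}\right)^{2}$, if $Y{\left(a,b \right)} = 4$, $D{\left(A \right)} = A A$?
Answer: $7225$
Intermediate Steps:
$D{\left(A \right)} = A^{2}$
$\left(69 + \left(D{\left(0 \right)} + Y{\left(-5,-2 \right)}\right)^{2}\right)^{2} = \left(69 + \left(0^{2} + 4\right)^{2}\right)^{2} = \left(69 + \left(0 + 4\right)^{2}\right)^{2} = \left(69 + 4^{2}\right)^{2} = \left(69 + 16\right)^{2} = 85^{2} = 7225$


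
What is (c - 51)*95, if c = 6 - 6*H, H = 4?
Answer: -6555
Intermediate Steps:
c = -18 (c = 6 - 6*4 = 6 - 24 = -18)
(c - 51)*95 = (-18 - 51)*95 = -69*95 = -6555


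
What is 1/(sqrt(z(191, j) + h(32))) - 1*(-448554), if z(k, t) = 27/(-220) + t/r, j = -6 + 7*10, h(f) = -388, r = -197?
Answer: 448554 - 2*I*sqrt(20267853485)/5611773 ≈ 4.4855e+5 - 0.050738*I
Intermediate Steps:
j = 64 (j = -6 + 70 = 64)
z(k, t) = -27/220 - t/197 (z(k, t) = 27/(-220) + t/(-197) = 27*(-1/220) + t*(-1/197) = -27/220 - t/197)
1/(sqrt(z(191, j) + h(32))) - 1*(-448554) = 1/(sqrt((-27/220 - 1/197*64) - 388)) - 1*(-448554) = 1/(sqrt((-27/220 - 64/197) - 388)) + 448554 = 1/(sqrt(-19399/43340 - 388)) + 448554 = 1/(sqrt(-16835319/43340)) + 448554 = 1/(3*I*sqrt(20267853485)/21670) + 448554 = -2*I*sqrt(20267853485)/5611773 + 448554 = 448554 - 2*I*sqrt(20267853485)/5611773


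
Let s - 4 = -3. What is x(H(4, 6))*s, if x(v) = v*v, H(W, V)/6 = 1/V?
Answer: 1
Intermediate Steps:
s = 1 (s = 4 - 3 = 1)
H(W, V) = 6/V
x(v) = v**2
x(H(4, 6))*s = (6/6)**2*1 = (6*(1/6))**2*1 = 1**2*1 = 1*1 = 1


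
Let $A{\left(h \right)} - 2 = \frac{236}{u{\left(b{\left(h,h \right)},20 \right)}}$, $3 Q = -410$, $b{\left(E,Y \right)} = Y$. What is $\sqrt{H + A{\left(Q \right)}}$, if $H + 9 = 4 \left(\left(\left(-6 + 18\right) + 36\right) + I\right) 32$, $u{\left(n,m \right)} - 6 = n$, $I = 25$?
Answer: $\frac{\sqrt{1829698}}{14} \approx 96.619$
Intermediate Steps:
$u{\left(n,m \right)} = 6 + n$
$Q = - \frac{410}{3}$ ($Q = \frac{1}{3} \left(-410\right) = - \frac{410}{3} \approx -136.67$)
$H = 9335$ ($H = -9 + 4 \left(\left(\left(-6 + 18\right) + 36\right) + 25\right) 32 = -9 + 4 \left(\left(12 + 36\right) + 25\right) 32 = -9 + 4 \left(48 + 25\right) 32 = -9 + 4 \cdot 73 \cdot 32 = -9 + 4 \cdot 2336 = -9 + 9344 = 9335$)
$A{\left(h \right)} = 2 + \frac{236}{6 + h}$
$\sqrt{H + A{\left(Q \right)}} = \sqrt{9335 + \frac{2 \left(124 - \frac{410}{3}\right)}{6 - \frac{410}{3}}} = \sqrt{9335 + 2 \frac{1}{- \frac{392}{3}} \left(- \frac{38}{3}\right)} = \sqrt{9335 + 2 \left(- \frac{3}{392}\right) \left(- \frac{38}{3}\right)} = \sqrt{9335 + \frac{19}{98}} = \sqrt{\frac{914849}{98}} = \frac{\sqrt{1829698}}{14}$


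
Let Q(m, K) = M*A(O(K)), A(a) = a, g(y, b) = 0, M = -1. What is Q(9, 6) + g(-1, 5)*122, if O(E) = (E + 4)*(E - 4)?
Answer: -20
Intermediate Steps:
O(E) = (-4 + E)*(4 + E) (O(E) = (4 + E)*(-4 + E) = (-4 + E)*(4 + E))
Q(m, K) = 16 - K² (Q(m, K) = -(-16 + K²) = 16 - K²)
Q(9, 6) + g(-1, 5)*122 = (16 - 1*6²) + 0*122 = (16 - 1*36) + 0 = (16 - 36) + 0 = -20 + 0 = -20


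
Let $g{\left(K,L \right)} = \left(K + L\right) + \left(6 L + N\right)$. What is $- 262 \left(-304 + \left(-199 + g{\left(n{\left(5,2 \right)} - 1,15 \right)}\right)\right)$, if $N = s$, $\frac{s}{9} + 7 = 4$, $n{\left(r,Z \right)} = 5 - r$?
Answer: $111612$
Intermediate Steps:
$s = -27$ ($s = -63 + 9 \cdot 4 = -63 + 36 = -27$)
$N = -27$
$g{\left(K,L \right)} = -27 + K + 7 L$ ($g{\left(K,L \right)} = \left(K + L\right) + \left(6 L - 27\right) = \left(K + L\right) + \left(-27 + 6 L\right) = -27 + K + 7 L$)
$- 262 \left(-304 + \left(-199 + g{\left(n{\left(5,2 \right)} - 1,15 \right)}\right)\right) = - 262 \left(-304 + \left(-199 + \left(-27 + \left(\left(5 - 5\right) - 1\right) + 7 \cdot 15\right)\right)\right) = - 262 \left(-304 + \left(-199 + \left(-27 + \left(\left(5 - 5\right) - 1\right) + 105\right)\right)\right) = - 262 \left(-304 + \left(-199 + \left(-27 + \left(0 - 1\right) + 105\right)\right)\right) = - 262 \left(-304 - 122\right) = \left(-262\right) \left(-426\right) = 111612$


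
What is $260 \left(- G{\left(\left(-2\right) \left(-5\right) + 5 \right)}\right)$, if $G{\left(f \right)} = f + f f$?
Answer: $-62400$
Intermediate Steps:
$G{\left(f \right)} = f + f^{2}$
$260 \left(- G{\left(\left(-2\right) \left(-5\right) + 5 \right)}\right) = 260 \left(- \left(\left(-2\right) \left(-5\right) + 5\right) \left(1 + \left(\left(-2\right) \left(-5\right) + 5\right)\right)\right) = 260 \left(- \left(10 + 5\right) \left(1 + \left(10 + 5\right)\right)\right) = 260 \left(- 15 \left(1 + 15\right)\right) = 260 \left(- 15 \cdot 16\right) = 260 \left(\left(-1\right) 240\right) = 260 \left(-240\right) = -62400$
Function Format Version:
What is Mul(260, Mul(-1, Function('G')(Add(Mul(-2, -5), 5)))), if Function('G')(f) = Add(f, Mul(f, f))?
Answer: -62400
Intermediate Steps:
Function('G')(f) = Add(f, Pow(f, 2))
Mul(260, Mul(-1, Function('G')(Add(Mul(-2, -5), 5)))) = Mul(260, Mul(-1, Mul(Add(Mul(-2, -5), 5), Add(1, Add(Mul(-2, -5), 5))))) = Mul(260, Mul(-1, Mul(Add(10, 5), Add(1, Add(10, 5))))) = Mul(260, Mul(-1, Mul(15, Add(1, 15)))) = Mul(260, Mul(-1, Mul(15, 16))) = Mul(260, Mul(-1, 240)) = Mul(260, -240) = -62400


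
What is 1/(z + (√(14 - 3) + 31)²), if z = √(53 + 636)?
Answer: 1/(√689 + (31 + √11)²) ≈ 0.00083065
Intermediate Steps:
z = √689 ≈ 26.249
1/(z + (√(14 - 3) + 31)²) = 1/(√689 + (√(14 - 3) + 31)²) = 1/(√689 + (√11 + 31)²) = 1/(√689 + (31 + √11)²)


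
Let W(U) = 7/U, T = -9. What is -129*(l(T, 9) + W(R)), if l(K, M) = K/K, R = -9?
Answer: -86/3 ≈ -28.667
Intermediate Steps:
l(K, M) = 1
-129*(l(T, 9) + W(R)) = -129*(1 + 7/(-9)) = -129*(1 + 7*(-⅑)) = -129*(1 - 7/9) = -129*2/9 = -86/3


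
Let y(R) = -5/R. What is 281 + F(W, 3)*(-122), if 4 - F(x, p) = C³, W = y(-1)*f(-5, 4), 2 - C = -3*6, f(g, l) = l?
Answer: 975793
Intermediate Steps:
C = 20 (C = 2 - (-3)*6 = 2 - 1*(-18) = 2 + 18 = 20)
W = 20 (W = -5/(-1)*4 = -5*(-1)*4 = 5*4 = 20)
F(x, p) = -7996 (F(x, p) = 4 - 1*20³ = 4 - 1*8000 = 4 - 8000 = -7996)
281 + F(W, 3)*(-122) = 281 - 7996*(-122) = 281 + 975512 = 975793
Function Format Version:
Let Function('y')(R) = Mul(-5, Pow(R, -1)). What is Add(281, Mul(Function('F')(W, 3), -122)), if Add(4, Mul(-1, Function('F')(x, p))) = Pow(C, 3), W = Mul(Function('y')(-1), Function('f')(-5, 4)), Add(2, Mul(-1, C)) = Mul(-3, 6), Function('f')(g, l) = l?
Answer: 975793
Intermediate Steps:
C = 20 (C = Add(2, Mul(-1, Mul(-3, 6))) = Add(2, Mul(-1, -18)) = Add(2, 18) = 20)
W = 20 (W = Mul(Mul(-5, Pow(-1, -1)), 4) = Mul(Mul(-5, -1), 4) = Mul(5, 4) = 20)
Function('F')(x, p) = -7996 (Function('F')(x, p) = Add(4, Mul(-1, Pow(20, 3))) = Add(4, Mul(-1, 8000)) = Add(4, -8000) = -7996)
Add(281, Mul(Function('F')(W, 3), -122)) = Add(281, Mul(-7996, -122)) = Add(281, 975512) = 975793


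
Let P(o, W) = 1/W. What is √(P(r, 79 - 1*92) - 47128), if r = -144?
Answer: I*√7964645/13 ≈ 217.09*I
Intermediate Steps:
√(P(r, 79 - 1*92) - 47128) = √(1/(79 - 1*92) - 47128) = √(1/(79 - 92) - 47128) = √(1/(-13) - 47128) = √(-1/13 - 47128) = √(-612665/13) = I*√7964645/13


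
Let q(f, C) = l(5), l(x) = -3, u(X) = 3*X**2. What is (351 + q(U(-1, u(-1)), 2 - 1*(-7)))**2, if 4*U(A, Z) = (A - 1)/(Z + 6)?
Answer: 121104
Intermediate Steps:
U(A, Z) = (-1 + A)/(4*(6 + Z)) (U(A, Z) = ((A - 1)/(Z + 6))/4 = ((-1 + A)/(6 + Z))/4 = (-1 + A)/(4*(6 + Z)))
q(f, C) = -3
(351 + q(U(-1, u(-1)), 2 - 1*(-7)))**2 = (351 - 3)**2 = 348**2 = 121104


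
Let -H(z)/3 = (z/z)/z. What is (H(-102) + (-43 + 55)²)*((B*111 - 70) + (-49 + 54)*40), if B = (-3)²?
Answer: 5528713/34 ≈ 1.6261e+5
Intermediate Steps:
B = 9
H(z) = -3/z (H(z) = -3*z/z/z = -3/z)
(H(-102) + (-43 + 55)²)*((B*111 - 70) + (-49 + 54)*40) = (-3/(-102) + (-43 + 55)²)*((9*111 - 70) + (-49 + 54)*40) = (-3*(-1/102) + 12²)*((999 - 70) + 5*40) = (1/34 + 144)*(929 + 200) = (4897/34)*1129 = 5528713/34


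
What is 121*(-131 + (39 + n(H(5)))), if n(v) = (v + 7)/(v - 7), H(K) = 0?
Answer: -11253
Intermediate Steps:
n(v) = (7 + v)/(-7 + v)
121*(-131 + (39 + n(H(5)))) = 121*(-131 + (39 + (7 + 0)/(-7 + 0))) = 121*(-131 + (39 + 7/(-7))) = 121*(-131 + (39 - ⅐*7)) = 121*(-131 + (39 - 1)) = 121*(-131 + 38) = 121*(-93) = -11253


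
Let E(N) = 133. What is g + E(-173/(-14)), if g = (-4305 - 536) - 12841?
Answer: -17549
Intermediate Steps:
g = -17682 (g = -4841 - 12841 = -17682)
g + E(-173/(-14)) = -17682 + 133 = -17549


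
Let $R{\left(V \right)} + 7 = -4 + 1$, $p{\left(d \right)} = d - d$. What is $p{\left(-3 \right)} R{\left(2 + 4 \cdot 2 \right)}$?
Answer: $0$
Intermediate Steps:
$p{\left(d \right)} = 0$
$R{\left(V \right)} = -10$ ($R{\left(V \right)} = -7 + \left(-4 + 1\right) = -7 - 3 = -10$)
$p{\left(-3 \right)} R{\left(2 + 4 \cdot 2 \right)} = 0 \left(-10\right) = 0$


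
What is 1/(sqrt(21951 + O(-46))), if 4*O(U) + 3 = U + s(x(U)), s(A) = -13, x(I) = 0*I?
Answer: sqrt(87742)/43871 ≈ 0.0067519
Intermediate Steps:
x(I) = 0
O(U) = -4 + U/4 (O(U) = -3/4 + (U - 13)/4 = -3/4 + (-13 + U)/4 = -3/4 + (-13/4 + U/4) = -4 + U/4)
1/(sqrt(21951 + O(-46))) = 1/(sqrt(21951 + (-4 + (1/4)*(-46)))) = 1/(sqrt(21951 + (-4 - 23/2))) = 1/(sqrt(21951 - 31/2)) = 1/(sqrt(43871/2)) = 1/(sqrt(87742)/2) = sqrt(87742)/43871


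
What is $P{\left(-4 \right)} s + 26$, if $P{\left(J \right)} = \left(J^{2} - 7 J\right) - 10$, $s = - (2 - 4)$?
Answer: $94$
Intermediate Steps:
$s = 2$ ($s = \left(-1\right) \left(-2\right) = 2$)
$P{\left(J \right)} = -10 + J^{2} - 7 J$
$P{\left(-4 \right)} s + 26 = \left(-10 + \left(-4\right)^{2} - -28\right) 2 + 26 = \left(-10 + 16 + 28\right) 2 + 26 = 34 \cdot 2 + 26 = 68 + 26 = 94$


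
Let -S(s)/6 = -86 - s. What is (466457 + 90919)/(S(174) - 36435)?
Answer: -185792/11625 ≈ -15.982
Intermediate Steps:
S(s) = 516 + 6*s (S(s) = -6*(-86 - s) = 516 + 6*s)
(466457 + 90919)/(S(174) - 36435) = (466457 + 90919)/((516 + 6*174) - 36435) = 557376/((516 + 1044) - 36435) = 557376/(1560 - 36435) = 557376/(-34875) = 557376*(-1/34875) = -185792/11625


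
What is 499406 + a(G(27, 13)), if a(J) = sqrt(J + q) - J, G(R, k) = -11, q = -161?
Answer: 499417 + 2*I*sqrt(43) ≈ 4.9942e+5 + 13.115*I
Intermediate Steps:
a(J) = sqrt(-161 + J) - J (a(J) = sqrt(J - 161) - J = sqrt(-161 + J) - J)
499406 + a(G(27, 13)) = 499406 + (sqrt(-161 - 11) - 1*(-11)) = 499406 + (sqrt(-172) + 11) = 499406 + (2*I*sqrt(43) + 11) = 499406 + (11 + 2*I*sqrt(43)) = 499417 + 2*I*sqrt(43)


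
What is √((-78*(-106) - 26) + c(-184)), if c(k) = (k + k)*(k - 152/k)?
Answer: 5*√3026 ≈ 275.05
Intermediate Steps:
c(k) = 2*k*(k - 152/k) (c(k) = (2*k)*(k - 152/k) = 2*k*(k - 152/k))
√((-78*(-106) - 26) + c(-184)) = √((-78*(-106) - 26) + (-304 + 2*(-184)²)) = √((8268 - 26) + (-304 + 2*33856)) = √(8242 + (-304 + 67712)) = √(8242 + 67408) = √75650 = 5*√3026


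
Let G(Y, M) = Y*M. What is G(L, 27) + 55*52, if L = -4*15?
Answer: 1240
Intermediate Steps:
L = -60
G(Y, M) = M*Y
G(L, 27) + 55*52 = 27*(-60) + 55*52 = -1620 + 2860 = 1240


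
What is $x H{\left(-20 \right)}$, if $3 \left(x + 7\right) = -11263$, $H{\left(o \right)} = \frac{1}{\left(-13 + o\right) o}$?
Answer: $- \frac{2821}{495} \approx -5.699$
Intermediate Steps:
$H{\left(o \right)} = \frac{1}{o \left(-13 + o\right)}$
$x = - \frac{11284}{3}$ ($x = -7 + \frac{1}{3} \left(-11263\right) = -7 - \frac{11263}{3} = - \frac{11284}{3} \approx -3761.3$)
$x H{\left(-20 \right)} = - \frac{11284 \frac{1}{\left(-20\right) \left(-13 - 20\right)}}{3} = - \frac{11284 \left(- \frac{1}{20 \left(-33\right)}\right)}{3} = - \frac{11284 \left(\left(- \frac{1}{20}\right) \left(- \frac{1}{33}\right)\right)}{3} = \left(- \frac{11284}{3}\right) \frac{1}{660} = - \frac{2821}{495}$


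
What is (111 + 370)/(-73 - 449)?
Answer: -481/522 ≈ -0.92146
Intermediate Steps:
(111 + 370)/(-73 - 449) = 481/(-522) = 481*(-1/522) = -481/522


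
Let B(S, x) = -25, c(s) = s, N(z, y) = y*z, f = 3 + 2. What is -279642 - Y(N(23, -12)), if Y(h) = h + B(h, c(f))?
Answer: -279341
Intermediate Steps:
f = 5
Y(h) = -25 + h (Y(h) = h - 25 = -25 + h)
-279642 - Y(N(23, -12)) = -279642 - (-25 - 12*23) = -279642 - (-25 - 276) = -279642 - 1*(-301) = -279642 + 301 = -279341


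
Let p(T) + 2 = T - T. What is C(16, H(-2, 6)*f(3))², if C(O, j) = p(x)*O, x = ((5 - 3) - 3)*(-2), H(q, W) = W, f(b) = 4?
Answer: 1024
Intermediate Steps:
x = 2 (x = (2 - 3)*(-2) = -1*(-2) = 2)
p(T) = -2 (p(T) = -2 + (T - T) = -2 + 0 = -2)
C(O, j) = -2*O
C(16, H(-2, 6)*f(3))² = (-2*16)² = (-32)² = 1024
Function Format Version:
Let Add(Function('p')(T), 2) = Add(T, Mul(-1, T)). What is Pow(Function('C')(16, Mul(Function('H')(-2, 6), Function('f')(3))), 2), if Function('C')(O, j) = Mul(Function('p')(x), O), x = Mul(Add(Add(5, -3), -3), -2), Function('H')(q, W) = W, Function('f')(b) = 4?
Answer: 1024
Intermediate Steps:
x = 2 (x = Mul(Add(2, -3), -2) = Mul(-1, -2) = 2)
Function('p')(T) = -2 (Function('p')(T) = Add(-2, Add(T, Mul(-1, T))) = Add(-2, 0) = -2)
Function('C')(O, j) = Mul(-2, O)
Pow(Function('C')(16, Mul(Function('H')(-2, 6), Function('f')(3))), 2) = Pow(Mul(-2, 16), 2) = Pow(-32, 2) = 1024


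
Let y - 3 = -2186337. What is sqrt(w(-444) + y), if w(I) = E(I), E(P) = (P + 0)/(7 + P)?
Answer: I*sqrt(417521823618)/437 ≈ 1478.6*I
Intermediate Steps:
E(P) = P/(7 + P)
w(I) = I/(7 + I)
y = -2186334 (y = 3 - 2186337 = -2186334)
sqrt(w(-444) + y) = sqrt(-444/(7 - 444) - 2186334) = sqrt(-444/(-437) - 2186334) = sqrt(-444*(-1/437) - 2186334) = sqrt(444/437 - 2186334) = sqrt(-955427514/437) = I*sqrt(417521823618)/437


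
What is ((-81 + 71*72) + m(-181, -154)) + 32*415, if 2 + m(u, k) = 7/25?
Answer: 457732/25 ≈ 18309.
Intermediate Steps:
m(u, k) = -43/25 (m(u, k) = -2 + 7/25 = -43/25)
((-81 + 71*72) + m(-181, -154)) + 32*415 = ((-81 + 71*72) - 43/25) + 32*415 = ((-81 + 5112) - 43/25) + 13280 = (5031 - 43/25) + 13280 = 125732/25 + 13280 = 457732/25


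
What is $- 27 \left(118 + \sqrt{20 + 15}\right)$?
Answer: $-3186 - 27 \sqrt{35} \approx -3345.7$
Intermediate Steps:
$- 27 \left(118 + \sqrt{20 + 15}\right) = - 27 \left(118 + \sqrt{35}\right) = -3186 - 27 \sqrt{35}$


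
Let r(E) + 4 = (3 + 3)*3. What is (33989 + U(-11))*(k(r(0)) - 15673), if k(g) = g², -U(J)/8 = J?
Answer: -527409729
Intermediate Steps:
U(J) = -8*J
r(E) = 14 (r(E) = -4 + (3 + 3)*3 = -4 + 6*3 = -4 + 18 = 14)
(33989 + U(-11))*(k(r(0)) - 15673) = (33989 - 8*(-11))*(14² - 15673) = (33989 + 88)*(196 - 15673) = 34077*(-15477) = -527409729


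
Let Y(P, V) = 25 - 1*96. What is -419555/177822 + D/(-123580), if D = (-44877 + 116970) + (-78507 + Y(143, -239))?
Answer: -137014679/59392548 ≈ -2.3069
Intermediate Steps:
Y(P, V) = -71 (Y(P, V) = 25 - 96 = -71)
D = -6485 (D = (-44877 + 116970) + (-78507 - 71) = 72093 - 78578 = -6485)
-419555/177822 + D/(-123580) = -419555/177822 - 6485/(-123580) = -419555*1/177822 - 6485*(-1/123580) = -419555/177822 + 1297/24716 = -137014679/59392548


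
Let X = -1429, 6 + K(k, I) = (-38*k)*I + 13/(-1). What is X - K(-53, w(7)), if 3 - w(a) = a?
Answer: 6646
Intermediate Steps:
w(a) = 3 - a
K(k, I) = -19 - 38*I*k (K(k, I) = -6 + ((-38*k)*I + 13/(-1)) = -6 + (-38*I*k + 13*(-1)) = -6 + (-38*I*k - 13) = -6 + (-13 - 38*I*k) = -19 - 38*I*k)
X - K(-53, w(7)) = -1429 - (-19 - 38*(3 - 1*7)*(-53)) = -1429 - (-19 - 38*(3 - 7)*(-53)) = -1429 - (-19 - 38*(-4)*(-53)) = -1429 - (-19 - 8056) = -1429 - 1*(-8075) = -1429 + 8075 = 6646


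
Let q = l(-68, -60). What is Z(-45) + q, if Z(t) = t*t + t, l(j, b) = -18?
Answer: 1962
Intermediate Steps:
Z(t) = t + t² (Z(t) = t² + t = t + t²)
q = -18
Z(-45) + q = -45*(1 - 45) - 18 = -45*(-44) - 18 = 1980 - 18 = 1962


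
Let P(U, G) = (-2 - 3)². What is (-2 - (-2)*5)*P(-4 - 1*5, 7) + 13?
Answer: 213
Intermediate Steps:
P(U, G) = 25 (P(U, G) = (-5)² = 25)
(-2 - (-2)*5)*P(-4 - 1*5, 7) + 13 = (-2 - (-2)*5)*25 + 13 = (-2 - 1*(-10))*25 + 13 = (-2 + 10)*25 + 13 = 8*25 + 13 = 200 + 13 = 213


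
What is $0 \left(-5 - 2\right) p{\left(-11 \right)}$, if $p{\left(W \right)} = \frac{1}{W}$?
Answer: $0$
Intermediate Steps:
$0 \left(-5 - 2\right) p{\left(-11 \right)} = \frac{0 \left(-5 - 2\right)}{-11} = 0 \left(-7\right) \left(- \frac{1}{11}\right) = 0 \left(- \frac{1}{11}\right) = 0$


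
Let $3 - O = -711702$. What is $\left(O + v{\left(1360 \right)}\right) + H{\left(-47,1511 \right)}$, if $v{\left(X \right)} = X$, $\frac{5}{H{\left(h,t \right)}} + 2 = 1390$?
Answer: $\frac{989734225}{1388} \approx 7.1307 \cdot 10^{5}$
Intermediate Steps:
$O = 711705$ ($O = 3 - -711702 = 3 + 711702 = 711705$)
$H{\left(h,t \right)} = \frac{5}{1388}$ ($H{\left(h,t \right)} = \frac{5}{-2 + 1390} = \frac{5}{1388}$)
$\left(O + v{\left(1360 \right)}\right) + H{\left(-47,1511 \right)} = \left(711705 + 1360\right) + \frac{5}{1388} = 713065 + \frac{5}{1388} = \frac{989734225}{1388}$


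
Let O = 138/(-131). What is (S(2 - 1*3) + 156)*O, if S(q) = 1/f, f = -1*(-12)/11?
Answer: -43309/262 ≈ -165.30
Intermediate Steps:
O = -138/131 (O = 138*(-1/131) = -138/131 ≈ -1.0534)
f = 12/11 (f = 12*(1/11) = 12/11 ≈ 1.0909)
S(q) = 11/12 (S(q) = 1/(12/11) = 11/12)
(S(2 - 1*3) + 156)*O = (11/12 + 156)*(-138/131) = (1883/12)*(-138/131) = -43309/262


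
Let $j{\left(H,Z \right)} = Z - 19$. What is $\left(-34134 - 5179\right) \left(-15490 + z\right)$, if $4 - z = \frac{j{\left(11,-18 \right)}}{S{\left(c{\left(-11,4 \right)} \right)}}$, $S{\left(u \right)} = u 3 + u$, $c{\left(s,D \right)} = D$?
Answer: $\frac{9739363307}{16} \approx 6.0871 \cdot 10^{8}$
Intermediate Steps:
$j{\left(H,Z \right)} = -19 + Z$ ($j{\left(H,Z \right)} = Z - 19 = -19 + Z$)
$S{\left(u \right)} = 4 u$ ($S{\left(u \right)} = 3 u + u = 4 u$)
$z = \frac{101}{16}$ ($z = 4 - \frac{-19 - 18}{4 \cdot 4} = 4 - - \frac{37}{16} = 4 + \frac{37}{16} = \frac{101}{16} \approx 6.3125$)
$\left(-34134 - 5179\right) \left(-15490 + z\right) = \left(-34134 - 5179\right) \left(-15490 + \frac{101}{16}\right) = \left(-39313\right) \left(- \frac{247739}{16}\right) = \frac{9739363307}{16}$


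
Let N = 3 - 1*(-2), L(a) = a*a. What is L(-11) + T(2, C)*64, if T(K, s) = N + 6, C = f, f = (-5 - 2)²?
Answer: 825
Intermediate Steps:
L(a) = a²
N = 5 (N = 3 + 2 = 5)
f = 49 (f = (-7)² = 49)
C = 49
T(K, s) = 11 (T(K, s) = 5 + 6 = 11)
L(-11) + T(2, C)*64 = (-11)² + 11*64 = 121 + 704 = 825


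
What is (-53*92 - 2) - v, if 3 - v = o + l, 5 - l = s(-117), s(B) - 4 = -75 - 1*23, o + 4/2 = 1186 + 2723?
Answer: -875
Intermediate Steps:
o = 3907 (o = -2 + (1186 + 2723) = -2 + 3909 = 3907)
s(B) = -94 (s(B) = 4 + (-75 - 1*23) = 4 + (-75 - 23) = 4 - 98 = -94)
l = 99 (l = 5 - 1*(-94) = 5 + 94 = 99)
v = -4003 (v = 3 - (3907 + 99) = 3 - 1*4006 = 3 - 4006 = -4003)
(-53*92 - 2) - v = (-53*92 - 2) - 1*(-4003) = (-4876 - 2) + 4003 = -4878 + 4003 = -875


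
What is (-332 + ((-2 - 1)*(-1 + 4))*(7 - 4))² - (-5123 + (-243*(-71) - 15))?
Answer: 116766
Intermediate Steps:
(-332 + ((-2 - 1)*(-1 + 4))*(7 - 4))² - (-5123 + (-243*(-71) - 15)) = (-332 - 3*3*3)² - (-5123 + (17253 - 15)) = (-332 - 9*3)² - (-5123 + 17238) = (-332 - 27)² - 1*12115 = (-359)² - 12115 = 128881 - 12115 = 116766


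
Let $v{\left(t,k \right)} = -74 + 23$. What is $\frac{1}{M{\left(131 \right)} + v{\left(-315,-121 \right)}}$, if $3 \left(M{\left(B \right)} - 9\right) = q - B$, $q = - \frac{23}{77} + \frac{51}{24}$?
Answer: $- \frac{1848}{157187} \approx -0.011757$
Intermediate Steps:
$q = \frac{1125}{616}$ ($q = \left(-23\right) \frac{1}{77} + 51 \cdot \frac{1}{24} = - \frac{23}{77} + \frac{17}{8} = \frac{1125}{616} \approx 1.8263$)
$v{\left(t,k \right)} = -51$
$M{\left(B \right)} = \frac{5919}{616} - \frac{B}{3}$ ($M{\left(B \right)} = 9 + \frac{\frac{1125}{616} - B}{3} = 9 - \left(- \frac{375}{616} + \frac{B}{3}\right) = \frac{5919}{616} - \frac{B}{3}$)
$\frac{1}{M{\left(131 \right)} + v{\left(-315,-121 \right)}} = \frac{1}{\left(\frac{5919}{616} - \frac{131}{3}\right) - 51} = \frac{1}{- \frac{62939}{1848} - 51} = \frac{1}{- \frac{157187}{1848}} = - \frac{1848}{157187}$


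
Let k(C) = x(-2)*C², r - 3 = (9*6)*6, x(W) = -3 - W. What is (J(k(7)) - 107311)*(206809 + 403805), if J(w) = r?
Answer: -65325928176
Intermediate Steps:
r = 327 (r = 3 + (9*6)*6 = 3 + 54*6 = 3 + 324 = 327)
k(C) = -C² (k(C) = (-3 - 1*(-2))*C² = (-3 + 2)*C² = -C²)
J(w) = 327
(J(k(7)) - 107311)*(206809 + 403805) = (327 - 107311)*(206809 + 403805) = -106984*610614 = -65325928176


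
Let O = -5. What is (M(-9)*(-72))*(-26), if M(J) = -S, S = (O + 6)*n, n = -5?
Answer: 9360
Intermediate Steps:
S = -5 (S = (-5 + 6)*(-5) = 1*(-5) = -5)
M(J) = 5 (M(J) = -1*(-5) = 5)
(M(-9)*(-72))*(-26) = (5*(-72))*(-26) = -360*(-26) = 9360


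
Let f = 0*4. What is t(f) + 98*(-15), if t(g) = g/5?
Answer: -1470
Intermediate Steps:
f = 0
t(g) = g/5 (t(g) = g*(⅕) = g/5)
t(f) + 98*(-15) = (⅕)*0 + 98*(-15) = 0 - 1470 = -1470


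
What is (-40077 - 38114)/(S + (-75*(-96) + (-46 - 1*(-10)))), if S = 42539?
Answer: -78191/49703 ≈ -1.5732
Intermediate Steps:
(-40077 - 38114)/(S + (-75*(-96) + (-46 - 1*(-10)))) = (-40077 - 38114)/(42539 + (-75*(-96) + (-46 - 1*(-10)))) = -78191/(42539 + (7200 + (-46 + 10))) = -78191/(42539 + (7200 - 36)) = -78191/(42539 + 7164) = -78191/49703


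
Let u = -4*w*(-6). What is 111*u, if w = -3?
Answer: -7992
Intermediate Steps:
u = -72 (u = -4*(-3)*(-6) = 12*(-6) = -72)
111*u = 111*(-72) = -7992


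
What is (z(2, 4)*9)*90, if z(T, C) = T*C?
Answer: 6480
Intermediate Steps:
z(T, C) = C*T
(z(2, 4)*9)*90 = ((4*2)*9)*90 = (8*9)*90 = 72*90 = 6480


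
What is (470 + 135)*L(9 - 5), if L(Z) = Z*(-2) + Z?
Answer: -2420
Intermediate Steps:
L(Z) = -Z (L(Z) = -2*Z + Z = -Z)
(470 + 135)*L(9 - 5) = (470 + 135)*(-(9 - 5)) = 605*(-1*4) = 605*(-4) = -2420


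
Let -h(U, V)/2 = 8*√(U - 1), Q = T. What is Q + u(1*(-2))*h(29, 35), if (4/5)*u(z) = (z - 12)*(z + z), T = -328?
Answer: -328 - 2240*√7 ≈ -6254.5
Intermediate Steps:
Q = -328
h(U, V) = -16*√(-1 + U) (h(U, V) = -16*√(U - 1) = -16*√(-1 + U))
u(z) = 5*z*(-12 + z)/2 (u(z) = 5*((z - 12)*(z + z))/4 = 5*((-12 + z)*(2*z))/4 = 5*(2*z*(-12 + z))/4 = 5*z*(-12 + z)/2)
Q + u(1*(-2))*h(29, 35) = -328 + (5*(1*(-2))*(-12 + 1*(-2))/2)*(-16*√(-1 + 29)) = -328 + ((5/2)*(-2)*(-12 - 2))*(-32*√7) = -328 + ((5/2)*(-2)*(-14))*(-32*√7) = -328 + 70*(-32*√7) = -328 - 2240*√7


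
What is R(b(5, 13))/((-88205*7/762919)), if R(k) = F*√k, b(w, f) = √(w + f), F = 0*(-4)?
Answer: 0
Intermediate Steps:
F = 0
b(w, f) = √(f + w)
R(k) = 0 (R(k) = 0*√k = 0)
R(b(5, 13))/((-88205*7/762919)) = 0/((-88205*7/762919)) = 0/((-617435*1/762919)) = 0/(-617435/762919) = 0*(-762919/617435) = 0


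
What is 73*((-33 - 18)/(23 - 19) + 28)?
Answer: 4453/4 ≈ 1113.3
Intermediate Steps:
73*((-33 - 18)/(23 - 19) + 28) = 73*(-51/4 + 28) = 73*(61/4) = 4453/4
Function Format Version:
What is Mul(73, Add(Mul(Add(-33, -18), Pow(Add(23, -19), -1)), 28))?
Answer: Rational(4453, 4) ≈ 1113.3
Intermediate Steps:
Mul(73, Add(Mul(Add(-33, -18), Pow(Add(23, -19), -1)), 28)) = Mul(73, Add(Mul(-51, Pow(4, -1)), 28)) = Mul(73, Add(Mul(-51, Rational(1, 4)), 28)) = Mul(73, Add(Rational(-51, 4), 28)) = Mul(73, Rational(61, 4)) = Rational(4453, 4)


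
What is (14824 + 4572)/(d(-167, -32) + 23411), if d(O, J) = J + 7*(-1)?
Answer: 4849/5843 ≈ 0.82988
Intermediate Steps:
d(O, J) = -7 + J (d(O, J) = J - 7 = -7 + J)
(14824 + 4572)/(d(-167, -32) + 23411) = (14824 + 4572)/((-7 - 32) + 23411) = 19396/(-39 + 23411) = 19396/23372 = 19396*(1/23372) = 4849/5843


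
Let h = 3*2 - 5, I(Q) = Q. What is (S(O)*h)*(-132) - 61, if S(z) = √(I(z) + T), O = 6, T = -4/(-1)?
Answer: -61 - 132*√10 ≈ -478.42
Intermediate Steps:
T = 4 (T = -4*(-1) = 4)
S(z) = √(4 + z) (S(z) = √(z + 4) = √(4 + z))
h = 1 (h = 6 - 5 = 1)
(S(O)*h)*(-132) - 61 = (√(4 + 6)*1)*(-132) - 61 = (√10*1)*(-132) - 61 = √10*(-132) - 61 = -132*√10 - 61 = -61 - 132*√10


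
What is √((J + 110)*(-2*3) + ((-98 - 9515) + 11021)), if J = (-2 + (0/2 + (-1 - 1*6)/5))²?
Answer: √16966/5 ≈ 26.051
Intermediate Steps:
J = 289/25 (J = (-2 + (0*(½) + (-1 - 6)*(⅕)))² = (-2 + (0 - 7*⅕))² = (-2 + (0 - 7/5))² = (-2 - 7/5)² = (-17/5)² = 289/25 ≈ 11.560)
√((J + 110)*(-2*3) + ((-98 - 9515) + 11021)) = √((289/25 + 110)*(-2*3) + ((-98 - 9515) + 11021)) = √((3039/25)*(-6) + (-9613 + 11021)) = √(-18234/25 + 1408) = √(16966/25) = √16966/5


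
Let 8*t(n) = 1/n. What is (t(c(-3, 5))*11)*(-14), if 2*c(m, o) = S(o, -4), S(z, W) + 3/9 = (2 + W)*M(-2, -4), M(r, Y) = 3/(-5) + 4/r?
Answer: -1155/146 ≈ -7.9110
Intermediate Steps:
M(r, Y) = -⅗ + 4/r (M(r, Y) = 3*(-⅕) + 4/r = -⅗ + 4/r)
S(z, W) = -83/15 - 13*W/5 (S(z, W) = -⅓ + (2 + W)*(-⅗ + 4/(-2)) = -⅓ + (2 + W)*(-⅗ + 4*(-½)) = -⅓ + (2 + W)*(-⅗ - 2) = -⅓ + (2 + W)*(-13/5) = -⅓ + (-26/5 - 13*W/5) = -83/15 - 13*W/5)
c(m, o) = 73/30 (c(m, o) = (-83/15 - 13/5*(-4))/2 = (-83/15 + 52/5)/2 = (½)*(73/15) = 73/30)
t(n) = 1/(8*n) (t(n) = (1/n)/8 = 1/(8*n))
(t(c(-3, 5))*11)*(-14) = ((1/(8*(73/30)))*11)*(-14) = (((⅛)*(30/73))*11)*(-14) = ((15/292)*11)*(-14) = (165/292)*(-14) = -1155/146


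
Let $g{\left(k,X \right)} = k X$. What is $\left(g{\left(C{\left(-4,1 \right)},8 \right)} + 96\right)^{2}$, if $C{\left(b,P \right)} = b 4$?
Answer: $1024$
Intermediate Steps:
$C{\left(b,P \right)} = 4 b$
$g{\left(k,X \right)} = X k$
$\left(g{\left(C{\left(-4,1 \right)},8 \right)} + 96\right)^{2} = \left(8 \cdot 4 \left(-4\right) + 96\right)^{2} = \left(8 \left(-16\right) + 96\right)^{2} = \left(-128 + 96\right)^{2} = \left(-32\right)^{2} = 1024$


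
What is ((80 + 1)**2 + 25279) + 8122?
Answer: 39962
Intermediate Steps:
((80 + 1)**2 + 25279) + 8122 = (81**2 + 25279) + 8122 = (6561 + 25279) + 8122 = 31840 + 8122 = 39962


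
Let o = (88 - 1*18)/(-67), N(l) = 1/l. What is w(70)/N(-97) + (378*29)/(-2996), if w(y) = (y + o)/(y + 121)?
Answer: -105922011/2738558 ≈ -38.678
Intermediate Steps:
o = -70/67 (o = (88 - 18)*(-1/67) = 70*(-1/67) = -70/67 ≈ -1.0448)
w(y) = (-70/67 + y)/(121 + y) (w(y) = (y - 70/67)/(y + 121) = (-70/67 + y)/(121 + y))
w(70)/N(-97) + (378*29)/(-2996) = ((-70/67 + 70)/(121 + 70))/(1/(-97)) + (378*29)/(-2996) = ((4620/67)/191)/(-1/97) + 10962*(-1/2996) = ((1/191)*(4620/67))*(-97) - 783/214 = (4620/12797)*(-97) - 783/214 = -448140/12797 - 783/214 = -105922011/2738558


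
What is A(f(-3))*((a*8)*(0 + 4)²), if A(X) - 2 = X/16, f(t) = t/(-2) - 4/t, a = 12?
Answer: 3344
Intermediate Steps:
f(t) = -4/t - t/2 (f(t) = t*(-½) - 4/t = -t/2 - 4/t = -4/t - t/2)
A(X) = 2 + X/16
A(f(-3))*((a*8)*(0 + 4)²) = (2 + (-4/(-3) - ½*(-3))/16)*((12*8)*(0 + 4)²) = (2 + (-4*(-⅓) + 3/2)/16)*(96*4²) = (2 + (4/3 + 3/2)/16)*(96*16) = (2 + (1/16)*(17/6))*1536 = (2 + 17/96)*1536 = (209/96)*1536 = 3344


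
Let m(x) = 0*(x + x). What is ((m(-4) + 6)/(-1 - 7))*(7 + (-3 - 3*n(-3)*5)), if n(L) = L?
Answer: -147/4 ≈ -36.750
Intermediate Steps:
m(x) = 0 (m(x) = 0*(2*x) = 0)
((m(-4) + 6)/(-1 - 7))*(7 + (-3 - 3*n(-3)*5)) = ((0 + 6)/(-1 - 7))*(7 + (-3 - (-9)*5)) = (6/(-8))*(7 + (-3 - 3*(-15))) = (6*(-1/8))*(7 + (-3 + 45)) = -3*(7 + 42)/4 = -3/4*49 = -147/4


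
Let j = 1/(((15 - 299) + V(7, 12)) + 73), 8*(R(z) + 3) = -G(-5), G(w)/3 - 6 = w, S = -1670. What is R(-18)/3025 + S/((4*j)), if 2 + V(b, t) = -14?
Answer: 2293494473/24200 ≈ 94773.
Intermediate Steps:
V(b, t) = -16 (V(b, t) = -2 - 14 = -16)
G(w) = 18 + 3*w
R(z) = -27/8 (R(z) = -3 + (-(18 + 3*(-5)))/8 = -3 + (-(18 - 15))/8 = -3 + (-1*3)/8 = -3 + (⅛)*(-3) = -3 - 3/8 = -27/8)
j = -1/227 (j = 1/(((15 - 299) - 16) + 73) = 1/((-284 - 16) + 73) = 1/(-300 + 73) = 1/(-227) = -1/227 ≈ -0.0044053)
R(-18)/3025 + S/((4*j)) = -27/8/3025 - 1670/(4*(-1/227)) = -27/8*1/3025 - 1670/(-4/227) = -27/24200 - 1670*(-227/4) = -27/24200 + 189545/2 = 2293494473/24200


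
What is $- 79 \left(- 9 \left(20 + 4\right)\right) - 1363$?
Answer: $15701$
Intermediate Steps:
$- 79 \left(- 9 \left(20 + 4\right)\right) - 1363 = - 79 \left(\left(-9\right) 24\right) - 1363 = \left(-79\right) \left(-216\right) - 1363 = 17064 - 1363 = 15701$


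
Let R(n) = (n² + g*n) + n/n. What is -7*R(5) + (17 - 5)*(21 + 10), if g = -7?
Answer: 435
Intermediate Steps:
R(n) = 1 + n² - 7*n (R(n) = (n² - 7*n) + n/n = (n² - 7*n) + 1 = 1 + n² - 7*n)
-7*R(5) + (17 - 5)*(21 + 10) = -7*(1 + 5² - 7*5) + (17 - 5)*(21 + 10) = -7*(1 + 25 - 35) + 12*31 = -7*(-9) + 372 = 63 + 372 = 435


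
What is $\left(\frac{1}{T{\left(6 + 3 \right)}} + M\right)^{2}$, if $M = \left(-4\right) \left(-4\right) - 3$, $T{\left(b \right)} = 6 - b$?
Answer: $\frac{1444}{9} \approx 160.44$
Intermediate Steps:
$M = 13$ ($M = 16 - 3 = 13$)
$\left(\frac{1}{T{\left(6 + 3 \right)}} + M\right)^{2} = \left(\frac{1}{6 - \left(6 + 3\right)} + 13\right)^{2} = \left(\frac{1}{6 - 9} + 13\right)^{2} = \left(\frac{1}{-3} + 13\right)^{2} = \left(- \frac{1}{3} + 13\right)^{2} = \left(\frac{38}{3}\right)^{2} = \frac{1444}{9}$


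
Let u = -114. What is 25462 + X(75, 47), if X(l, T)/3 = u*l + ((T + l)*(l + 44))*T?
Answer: 2046850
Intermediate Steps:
X(l, T) = -342*l + 3*T*(44 + l)*(T + l) (X(l, T) = 3*(-114*l + ((T + l)*(l + 44))*T) = 3*(-114*l + ((T + l)*(44 + l))*T) = 3*(-114*l + ((44 + l)*(T + l))*T) = 3*(-114*l + T*(44 + l)*(T + l)) = -342*l + 3*T*(44 + l)*(T + l))
25462 + X(75, 47) = 25462 + (-342*75 + 132*47**2 + 3*47*75**2 + 3*75*47**2 + 132*47*75) = 25462 + (-25650 + 132*2209 + 3*47*5625 + 3*75*2209 + 465300) = 25462 + (-25650 + 291588 + 793125 + 497025 + 465300) = 25462 + 2021388 = 2046850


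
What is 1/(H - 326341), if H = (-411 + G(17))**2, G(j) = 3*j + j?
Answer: -1/208692 ≈ -4.7917e-6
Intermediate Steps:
G(j) = 4*j
H = 117649 (H = (-411 + 4*17)**2 = (-411 + 68)**2 = (-343)**2 = 117649)
1/(H - 326341) = 1/(117649 - 326341) = 1/(-208692) = -1/208692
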